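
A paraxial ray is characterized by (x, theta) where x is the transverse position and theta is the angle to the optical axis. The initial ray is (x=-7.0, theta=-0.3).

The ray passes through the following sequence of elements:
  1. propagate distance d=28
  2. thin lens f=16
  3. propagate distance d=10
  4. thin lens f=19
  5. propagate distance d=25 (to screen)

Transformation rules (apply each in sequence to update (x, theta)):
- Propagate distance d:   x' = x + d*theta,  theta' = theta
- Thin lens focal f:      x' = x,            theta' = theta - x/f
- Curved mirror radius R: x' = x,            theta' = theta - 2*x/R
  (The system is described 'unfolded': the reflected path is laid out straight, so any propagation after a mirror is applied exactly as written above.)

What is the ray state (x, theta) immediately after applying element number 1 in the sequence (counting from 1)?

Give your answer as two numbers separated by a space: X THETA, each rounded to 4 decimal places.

Answer: -15.4000 -0.3000

Derivation:
Initial: x=-7.0000 theta=-0.3000
After 1 (propagate distance d=28): x=-15.4000 theta=-0.3000
Rounded to 4 decimal places: x = -15.4000, theta = -0.3000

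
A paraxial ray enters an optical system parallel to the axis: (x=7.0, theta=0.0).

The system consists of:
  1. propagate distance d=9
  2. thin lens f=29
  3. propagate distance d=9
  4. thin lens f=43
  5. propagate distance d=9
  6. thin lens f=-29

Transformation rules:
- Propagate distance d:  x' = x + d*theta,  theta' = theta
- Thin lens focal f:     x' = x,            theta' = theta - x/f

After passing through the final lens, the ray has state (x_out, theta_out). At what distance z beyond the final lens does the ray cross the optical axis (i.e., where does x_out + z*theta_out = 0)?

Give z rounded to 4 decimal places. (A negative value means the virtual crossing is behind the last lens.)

Answer: 5.5391

Derivation:
Initial: x=7.0000 theta=0.0000
After 1 (propagate distance d=9): x=7.0000 theta=0.0000
After 2 (thin lens f=29): x=7.0000 theta=-7/29 (≈-0.2414)
After 3 (propagate distance d=9): x=140/29 (≈4.8276) theta=-7/29 (≈-0.2414)
After 4 (thin lens f=43): x=140/29 (≈4.8276) theta=-441/1247 (≈-0.3536)
After 5 (propagate distance d=9): x=2051/1247 (≈1.6447) theta=-441/1247 (≈-0.3536)
After 6 (thin lens f=-29): x=2051/1247 (≈1.6447) theta=-10738/36163 (≈-0.2969)
z_focus = -x_out/theta_out = -(2051/1247)/(-10738/36163) = 8497/1534 ≈ 5.5391
Rounded to 4 decimal places: z = 5.5391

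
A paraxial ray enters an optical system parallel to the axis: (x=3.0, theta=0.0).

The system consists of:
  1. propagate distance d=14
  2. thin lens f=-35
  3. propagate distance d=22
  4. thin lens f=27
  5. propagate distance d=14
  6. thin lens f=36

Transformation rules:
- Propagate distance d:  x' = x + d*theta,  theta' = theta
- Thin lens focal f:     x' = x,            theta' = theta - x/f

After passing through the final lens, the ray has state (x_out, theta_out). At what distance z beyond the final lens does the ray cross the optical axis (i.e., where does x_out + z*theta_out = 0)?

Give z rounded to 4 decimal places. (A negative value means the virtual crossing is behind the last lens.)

Answer: 18.3192

Derivation:
Initial: x=3.0000 theta=0.0000
After 1 (propagate distance d=14): x=3.0000 theta=0.0000
After 2 (thin lens f=-35): x=3.0000 theta=3/35 (≈0.0857)
After 3 (propagate distance d=22): x=171/35 (≈4.8857) theta=3/35 (≈0.0857)
After 4 (thin lens f=27): x=171/35 (≈4.8857) theta=-2/21 (≈-0.0952)
After 5 (propagate distance d=14): x=373/105 (≈3.5524) theta=-2/21 (≈-0.0952)
After 6 (thin lens f=36): x=373/105 (≈3.5524) theta=-733/3780 (≈-0.1939)
z_focus = -x_out/theta_out = -(373/105)/(-733/3780) = 13428/733 ≈ 18.3192
Rounded to 4 decimal places: z = 18.3192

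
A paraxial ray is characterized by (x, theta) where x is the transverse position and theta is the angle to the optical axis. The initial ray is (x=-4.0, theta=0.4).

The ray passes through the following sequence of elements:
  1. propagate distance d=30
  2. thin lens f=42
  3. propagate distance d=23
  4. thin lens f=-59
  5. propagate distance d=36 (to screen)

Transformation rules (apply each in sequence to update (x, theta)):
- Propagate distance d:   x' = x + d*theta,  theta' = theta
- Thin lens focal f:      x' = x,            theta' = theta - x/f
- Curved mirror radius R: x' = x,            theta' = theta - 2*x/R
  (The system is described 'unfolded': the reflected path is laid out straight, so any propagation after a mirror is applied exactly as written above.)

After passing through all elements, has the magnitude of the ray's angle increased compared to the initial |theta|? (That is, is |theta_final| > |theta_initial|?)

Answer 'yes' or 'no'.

Answer: yes

Derivation:
Initial: x=-4.0000 theta=0.4000
After 1 (propagate distance d=30): x=8.0000 theta=0.4000
After 2 (thin lens f=42): x=8.0000 theta=22/105 (≈0.2095)
After 3 (propagate distance d=23): x=1346/105 (≈12.8190) theta=22/105 (≈0.2095)
After 4 (thin lens f=-59): x=1346/105 (≈12.8190) theta=2644/6195 (≈0.4268)
After 5 (propagate distance d=36 (to screen)): x=174598/6195 (≈28.1837) theta=2644/6195 (≈0.4268)
|theta_initial|=0.4000 |theta_final|=2644/6195 (≈0.4268) -> increased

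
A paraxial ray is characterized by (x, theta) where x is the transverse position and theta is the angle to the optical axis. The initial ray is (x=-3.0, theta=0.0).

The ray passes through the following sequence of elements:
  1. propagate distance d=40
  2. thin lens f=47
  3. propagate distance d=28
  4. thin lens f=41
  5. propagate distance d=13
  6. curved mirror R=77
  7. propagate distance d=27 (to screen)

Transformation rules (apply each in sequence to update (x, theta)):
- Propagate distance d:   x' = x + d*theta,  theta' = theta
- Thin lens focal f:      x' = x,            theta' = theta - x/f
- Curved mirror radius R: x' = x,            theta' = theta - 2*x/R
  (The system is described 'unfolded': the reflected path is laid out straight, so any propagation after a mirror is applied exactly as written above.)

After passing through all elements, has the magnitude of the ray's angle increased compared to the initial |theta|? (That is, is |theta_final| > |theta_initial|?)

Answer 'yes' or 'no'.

Initial: x=-3.0000 theta=0.0000
After 1 (propagate distance d=40): x=-3.0000 theta=0.0000
After 2 (thin lens f=47): x=-3.0000 theta=3/47 (≈0.0638)
After 3 (propagate distance d=28): x=-57/47 (≈-1.2128) theta=3/47 (≈0.0638)
After 4 (thin lens f=41): x=-57/47 (≈-1.2128) theta=180/1927 (≈0.0934)
After 5 (propagate distance d=13): x=3/1927 (≈0.0016) theta=180/1927 (≈0.0934)
After 6 (curved mirror R=77): x=3/1927 (≈0.0016) theta=13854/148379 (≈0.0934)
After 7 (propagate distance d=27 (to screen)): x=9129/3619 (≈2.5225) theta=13854/148379 (≈0.0934)
|theta_initial|=0.0000 |theta_final|=13854/148379 (≈0.0934) -> increased

Answer: yes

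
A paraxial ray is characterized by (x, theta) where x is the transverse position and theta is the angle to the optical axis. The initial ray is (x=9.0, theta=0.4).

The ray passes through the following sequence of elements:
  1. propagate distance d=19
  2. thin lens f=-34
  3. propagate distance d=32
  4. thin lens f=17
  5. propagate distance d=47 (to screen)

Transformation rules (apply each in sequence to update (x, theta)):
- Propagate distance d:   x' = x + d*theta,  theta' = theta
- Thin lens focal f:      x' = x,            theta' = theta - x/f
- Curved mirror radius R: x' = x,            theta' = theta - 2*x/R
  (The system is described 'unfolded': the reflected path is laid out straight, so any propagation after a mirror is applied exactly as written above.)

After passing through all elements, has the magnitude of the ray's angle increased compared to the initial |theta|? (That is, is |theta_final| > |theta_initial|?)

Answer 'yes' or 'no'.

Initial: x=9.0000 theta=0.4000
After 1 (propagate distance d=19): x=16.6000 theta=0.4000
After 2 (thin lens f=-34): x=16.6000 theta=151/170 (≈0.8882)
After 3 (propagate distance d=32): x=3827/85 (≈45.0235) theta=151/170 (≈0.8882)
After 4 (thin lens f=17): x=3827/85 (≈45.0235) theta=-5087/2890 (≈-1.7602)
After 5 (propagate distance d=47 (to screen)): x=-108971/2890 (≈-37.7062) theta=-5087/2890 (≈-1.7602)
|theta_initial|=0.4000 |theta_final|=5087/2890 (≈1.7602) -> increased

Answer: yes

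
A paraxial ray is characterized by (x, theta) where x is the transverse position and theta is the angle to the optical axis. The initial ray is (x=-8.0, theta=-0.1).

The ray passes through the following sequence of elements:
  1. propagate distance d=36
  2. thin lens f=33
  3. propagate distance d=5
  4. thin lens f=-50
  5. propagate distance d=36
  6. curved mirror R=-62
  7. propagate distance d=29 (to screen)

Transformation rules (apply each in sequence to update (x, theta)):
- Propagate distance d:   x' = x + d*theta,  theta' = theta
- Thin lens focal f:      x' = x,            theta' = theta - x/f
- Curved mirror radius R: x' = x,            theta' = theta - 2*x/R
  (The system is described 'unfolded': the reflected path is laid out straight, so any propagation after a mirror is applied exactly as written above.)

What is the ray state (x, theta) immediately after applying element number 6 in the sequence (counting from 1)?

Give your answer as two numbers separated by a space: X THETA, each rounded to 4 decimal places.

Answer: -8.7344 -0.2371

Derivation:
Initial: x=-8.0000 theta=-0.1000
After 1 (propagate distance d=36): x=-11.6000 theta=-0.1000
After 2 (thin lens f=33): x=-11.6000 theta=83/330 (≈0.2515)
After 3 (propagate distance d=5): x=-3413/330 (≈-10.3424) theta=83/330 (≈0.2515)
After 4 (thin lens f=-50): x=-3413/330 (≈-10.3424) theta=67/1500 (≈0.0447)
After 5 (propagate distance d=36): x=-72059/8250 (≈-8.7344) theta=67/1500 (≈0.0447)
After 6 (curved mirror R=-62): x=-72059/8250 (≈-8.7344) theta=-121271/511500 (≈-0.2371)
Rounded to 4 decimal places: x = -8.7344, theta = -0.2371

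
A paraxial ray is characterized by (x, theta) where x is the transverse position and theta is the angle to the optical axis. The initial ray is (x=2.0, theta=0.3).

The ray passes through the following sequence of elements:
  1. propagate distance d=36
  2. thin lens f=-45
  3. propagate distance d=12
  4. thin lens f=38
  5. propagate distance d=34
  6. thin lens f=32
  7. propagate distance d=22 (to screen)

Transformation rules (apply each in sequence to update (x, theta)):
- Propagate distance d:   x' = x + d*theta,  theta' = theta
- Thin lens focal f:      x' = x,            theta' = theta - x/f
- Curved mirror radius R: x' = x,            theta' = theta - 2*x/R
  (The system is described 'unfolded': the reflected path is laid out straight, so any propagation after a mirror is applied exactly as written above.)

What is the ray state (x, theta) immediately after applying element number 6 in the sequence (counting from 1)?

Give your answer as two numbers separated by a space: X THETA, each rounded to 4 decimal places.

Initial: x=2.0000 theta=0.3000
After 1 (propagate distance d=36): x=12.8000 theta=0.3000
After 2 (thin lens f=-45): x=12.8000 theta=263/450 (≈0.5844)
After 3 (propagate distance d=12): x=1486/75 (≈19.8133) theta=263/450 (≈0.5844)
After 4 (thin lens f=38): x=1486/75 (≈19.8133) theta=539/8550 (≈0.0630)
After 5 (propagate distance d=34): x=18773/855 (≈21.9567) theta=539/8550 (≈0.0630)
After 6 (thin lens f=32): x=18773/855 (≈21.9567) theta=-85241/136800 (≈-0.6231)
Rounded to 4 decimal places: x = 21.9567, theta = -0.6231

Answer: 21.9567 -0.6231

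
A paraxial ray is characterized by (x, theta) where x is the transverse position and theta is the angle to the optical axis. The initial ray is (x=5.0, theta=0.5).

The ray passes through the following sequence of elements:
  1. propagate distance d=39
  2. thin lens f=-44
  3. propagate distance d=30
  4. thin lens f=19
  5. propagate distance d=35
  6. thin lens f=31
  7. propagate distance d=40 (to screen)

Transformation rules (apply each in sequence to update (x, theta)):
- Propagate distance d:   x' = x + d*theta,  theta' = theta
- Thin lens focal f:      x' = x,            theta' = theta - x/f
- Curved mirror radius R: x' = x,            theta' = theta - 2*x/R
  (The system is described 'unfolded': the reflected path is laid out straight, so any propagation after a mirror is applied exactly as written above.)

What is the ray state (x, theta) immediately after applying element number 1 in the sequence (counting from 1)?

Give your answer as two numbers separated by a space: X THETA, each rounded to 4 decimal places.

Answer: 24.5000 0.5000

Derivation:
Initial: x=5.0000 theta=0.5000
After 1 (propagate distance d=39): x=24.5000 theta=0.5000
Rounded to 4 decimal places: x = 24.5000, theta = 0.5000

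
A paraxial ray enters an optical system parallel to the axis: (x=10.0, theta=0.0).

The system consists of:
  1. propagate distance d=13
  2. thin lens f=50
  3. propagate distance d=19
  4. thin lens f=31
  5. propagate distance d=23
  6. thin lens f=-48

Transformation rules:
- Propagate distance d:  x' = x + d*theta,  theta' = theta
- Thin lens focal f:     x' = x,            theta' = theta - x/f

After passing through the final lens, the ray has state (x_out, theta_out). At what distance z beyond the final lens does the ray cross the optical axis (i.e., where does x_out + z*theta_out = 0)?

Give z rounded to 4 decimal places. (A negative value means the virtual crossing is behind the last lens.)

Answer: -6.4865

Derivation:
Initial: x=10.0000 theta=0.0000
After 1 (propagate distance d=13): x=10.0000 theta=0.0000
After 2 (thin lens f=50): x=10.0000 theta=-0.2000
After 3 (propagate distance d=19): x=6.2000 theta=-0.2000
After 4 (thin lens f=31): x=6.2000 theta=-0.4000
After 5 (propagate distance d=23): x=-3.0000 theta=-0.4000
After 6 (thin lens f=-48): x=-3.0000 theta=-0.4625
z_focus = -x_out/theta_out = -(-3.0000)/(-0.4625) = -240/37 ≈ -6.4865
Rounded to 4 decimal places: z = -6.4865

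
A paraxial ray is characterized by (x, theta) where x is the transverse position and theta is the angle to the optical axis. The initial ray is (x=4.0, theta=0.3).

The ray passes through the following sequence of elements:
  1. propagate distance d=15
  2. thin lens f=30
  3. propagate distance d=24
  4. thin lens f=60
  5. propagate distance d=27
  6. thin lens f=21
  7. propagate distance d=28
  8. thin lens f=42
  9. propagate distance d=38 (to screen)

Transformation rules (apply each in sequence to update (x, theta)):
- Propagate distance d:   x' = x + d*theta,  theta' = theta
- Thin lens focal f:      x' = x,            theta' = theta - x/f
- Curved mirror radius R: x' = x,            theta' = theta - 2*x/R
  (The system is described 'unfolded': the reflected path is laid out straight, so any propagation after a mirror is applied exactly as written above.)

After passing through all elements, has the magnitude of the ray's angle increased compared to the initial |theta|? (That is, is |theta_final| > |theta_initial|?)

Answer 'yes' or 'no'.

Initial: x=4.0000 theta=0.3000
After 1 (propagate distance d=15): x=8.5000 theta=0.3000
After 2 (thin lens f=30): x=8.5000 theta=1/60 (≈0.0167)
After 3 (propagate distance d=24): x=8.9000 theta=1/60 (≈0.0167)
After 4 (thin lens f=60): x=8.9000 theta=-79/600 (≈-0.1317)
After 5 (propagate distance d=27): x=5.3450 theta=-79/600 (≈-0.1317)
After 6 (thin lens f=21): x=5.3450 theta=-811/2100 (≈-0.3862)
After 7 (propagate distance d=28): x=-3281/600 (≈-5.4683) theta=-811/2100 (≈-0.3862)
After 8 (thin lens f=42): x=-3281/600 (≈-5.4683) theta=-6451/25200 (≈-0.2560)
After 9 (propagate distance d=38 (to screen)): x=-19147/1260 (≈-15.1960) theta=-6451/25200 (≈-0.2560)
|theta_initial|=0.3000 |theta_final|=6451/25200 (≈0.2560) -> not increased

Answer: no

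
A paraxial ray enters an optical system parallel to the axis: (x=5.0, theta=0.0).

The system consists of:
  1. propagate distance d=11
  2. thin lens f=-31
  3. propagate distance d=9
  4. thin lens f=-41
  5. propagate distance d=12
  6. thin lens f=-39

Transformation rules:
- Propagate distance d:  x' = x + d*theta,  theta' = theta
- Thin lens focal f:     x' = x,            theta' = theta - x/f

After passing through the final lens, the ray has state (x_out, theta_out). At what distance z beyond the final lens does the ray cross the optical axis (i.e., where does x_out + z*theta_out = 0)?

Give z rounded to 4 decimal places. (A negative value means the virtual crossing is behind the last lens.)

Initial: x=5.0000 theta=0.0000
After 1 (propagate distance d=11): x=5.0000 theta=0.0000
After 2 (thin lens f=-31): x=5.0000 theta=5/31 (≈0.1613)
After 3 (propagate distance d=9): x=200/31 (≈6.4516) theta=5/31 (≈0.1613)
After 4 (thin lens f=-41): x=200/31 (≈6.4516) theta=405/1271 (≈0.3186)
After 5 (propagate distance d=12): x=13060/1271 (≈10.2754) theta=405/1271 (≈0.3186)
After 6 (thin lens f=-39): x=13060/1271 (≈10.2754) theta=28855/49569 (≈0.5821)
z_focus = -x_out/theta_out = -(13060/1271)/(28855/49569) = -101868/5771 ≈ -17.6517
Rounded to 4 decimal places: z = -17.6517

Answer: -17.6517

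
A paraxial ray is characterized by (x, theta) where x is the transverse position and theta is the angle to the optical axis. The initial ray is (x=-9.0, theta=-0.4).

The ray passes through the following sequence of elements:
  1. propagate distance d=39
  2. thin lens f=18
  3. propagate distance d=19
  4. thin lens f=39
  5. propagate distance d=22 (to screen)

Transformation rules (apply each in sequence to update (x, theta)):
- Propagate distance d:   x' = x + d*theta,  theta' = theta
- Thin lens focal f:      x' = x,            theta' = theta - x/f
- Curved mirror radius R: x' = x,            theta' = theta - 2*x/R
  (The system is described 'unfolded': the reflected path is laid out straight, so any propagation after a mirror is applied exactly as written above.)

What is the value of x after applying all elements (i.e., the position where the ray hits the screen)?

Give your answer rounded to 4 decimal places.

Answer: 18.5496

Derivation:
Initial: x=-9.0000 theta=-0.4000
After 1 (propagate distance d=39): x=-24.6000 theta=-0.4000
After 2 (thin lens f=18): x=-24.6000 theta=29/30 (≈0.9667)
After 3 (propagate distance d=19): x=-187/30 (≈-6.2333) theta=29/30 (≈0.9667)
After 4 (thin lens f=39): x=-187/30 (≈-6.2333) theta=659/585 (≈1.1265)
After 5 (propagate distance d=22 (to screen)): x=21703/1170 (≈18.5496) theta=659/585 (≈1.1265)
Rounded to 4 decimal places: x = 18.5496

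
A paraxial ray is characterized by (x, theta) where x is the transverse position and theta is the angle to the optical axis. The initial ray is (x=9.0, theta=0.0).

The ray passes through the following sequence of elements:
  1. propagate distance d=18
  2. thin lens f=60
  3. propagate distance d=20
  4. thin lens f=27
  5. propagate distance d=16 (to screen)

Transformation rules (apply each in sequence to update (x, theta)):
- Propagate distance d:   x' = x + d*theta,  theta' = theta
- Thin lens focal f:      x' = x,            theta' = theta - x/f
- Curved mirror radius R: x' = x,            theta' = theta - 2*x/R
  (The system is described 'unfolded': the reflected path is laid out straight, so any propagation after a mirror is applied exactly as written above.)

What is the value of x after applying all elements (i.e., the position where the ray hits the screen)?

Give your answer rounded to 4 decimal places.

Answer: 0.0444

Derivation:
Initial: x=9.0000 theta=0.0000
After 1 (propagate distance d=18): x=9.0000 theta=0.0000
After 2 (thin lens f=60): x=9.0000 theta=-0.1500
After 3 (propagate distance d=20): x=6.0000 theta=-0.1500
After 4 (thin lens f=27): x=6.0000 theta=-67/180 (≈-0.3722)
After 5 (propagate distance d=16 (to screen)): x=2/45 (≈0.0444) theta=-67/180 (≈-0.3722)
Rounded to 4 decimal places: x = 0.0444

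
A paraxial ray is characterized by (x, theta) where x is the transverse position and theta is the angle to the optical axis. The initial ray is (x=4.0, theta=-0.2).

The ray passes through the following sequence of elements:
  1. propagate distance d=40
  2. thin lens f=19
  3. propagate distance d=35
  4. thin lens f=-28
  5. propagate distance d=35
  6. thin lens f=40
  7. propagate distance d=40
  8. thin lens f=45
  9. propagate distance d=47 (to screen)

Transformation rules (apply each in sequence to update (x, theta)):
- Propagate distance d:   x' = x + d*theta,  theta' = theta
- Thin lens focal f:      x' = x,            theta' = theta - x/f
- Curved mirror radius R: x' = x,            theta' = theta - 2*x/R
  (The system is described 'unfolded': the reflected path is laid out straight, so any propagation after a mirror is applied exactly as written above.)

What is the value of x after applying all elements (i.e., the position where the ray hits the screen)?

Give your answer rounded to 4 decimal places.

Answer: 3.7788

Derivation:
Initial: x=4.0000 theta=-0.2000
After 1 (propagate distance d=40): x=-4.0000 theta=-0.2000
After 2 (thin lens f=19): x=-4.0000 theta=1/95 (≈0.0105)
After 3 (propagate distance d=35): x=-69/19 (≈-3.6316) theta=1/95 (≈0.0105)
After 4 (thin lens f=-28): x=-69/19 (≈-3.6316) theta=-317/2660 (≈-0.1192)
After 5 (propagate distance d=35): x=-593/76 (≈-7.8026) theta=-317/2660 (≈-0.1192)
After 6 (thin lens f=40): x=-593/76 (≈-7.8026) theta=17/224 (≈0.0759)
After 7 (propagate distance d=40): x=-634/133 (≈-4.7669) theta=17/224 (≈0.0759)
After 8 (thin lens f=45): x=-634/133 (≈-4.7669) theta=34823/191520 (≈0.1818)
After 9 (propagate distance d=47 (to screen)): x=723721/191520 (≈3.7788) theta=34823/191520 (≈0.1818)
Rounded to 4 decimal places: x = 3.7788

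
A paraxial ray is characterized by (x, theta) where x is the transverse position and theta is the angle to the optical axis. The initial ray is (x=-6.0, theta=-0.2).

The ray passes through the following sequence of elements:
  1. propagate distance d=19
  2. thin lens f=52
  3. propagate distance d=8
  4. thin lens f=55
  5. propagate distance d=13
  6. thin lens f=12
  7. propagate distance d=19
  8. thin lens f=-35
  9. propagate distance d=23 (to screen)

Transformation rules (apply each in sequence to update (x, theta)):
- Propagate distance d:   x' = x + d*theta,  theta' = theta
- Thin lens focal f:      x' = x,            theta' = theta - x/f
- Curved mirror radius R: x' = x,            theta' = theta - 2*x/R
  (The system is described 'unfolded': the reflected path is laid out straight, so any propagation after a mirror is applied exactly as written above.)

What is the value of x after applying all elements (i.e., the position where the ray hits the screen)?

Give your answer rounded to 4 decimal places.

Answer: 31.3847

Derivation:
Initial: x=-6.0000 theta=-0.2000
After 1 (propagate distance d=19): x=-9.8000 theta=-0.2000
After 2 (thin lens f=52): x=-9.8000 theta=-3/260 (≈-0.0115)
After 3 (propagate distance d=8): x=-643/65 (≈-9.8923) theta=-3/260 (≈-0.0115)
After 4 (thin lens f=55): x=-643/65 (≈-9.8923) theta=2407/14300 (≈0.1683)
After 5 (propagate distance d=13): x=-110169/14300 (≈-7.7041) theta=2407/14300 (≈0.1683)
After 6 (thin lens f=12): x=-110169/14300 (≈-7.7041) theta=46351/57200 (≈0.8103)
After 7 (propagate distance d=19): x=439993/57200 (≈7.6922) theta=46351/57200 (≈0.8103)
After 8 (thin lens f=-35): x=439993/57200 (≈7.6922) theta=1031139/1001000 (≈1.0301)
After 9 (propagate distance d=23 (to screen)): x=62832149/2002000 (≈31.3847) theta=1031139/1001000 (≈1.0301)
Rounded to 4 decimal places: x = 31.3847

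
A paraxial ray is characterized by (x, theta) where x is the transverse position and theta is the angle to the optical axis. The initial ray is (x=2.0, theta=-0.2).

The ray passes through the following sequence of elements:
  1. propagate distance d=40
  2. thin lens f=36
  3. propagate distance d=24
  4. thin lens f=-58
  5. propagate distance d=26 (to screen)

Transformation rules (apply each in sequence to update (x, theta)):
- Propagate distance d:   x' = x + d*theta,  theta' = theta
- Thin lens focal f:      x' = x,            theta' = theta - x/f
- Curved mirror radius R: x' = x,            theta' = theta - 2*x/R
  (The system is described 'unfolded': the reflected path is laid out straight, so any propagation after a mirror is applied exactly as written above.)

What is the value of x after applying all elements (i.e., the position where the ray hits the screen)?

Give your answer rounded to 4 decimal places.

Initial: x=2.0000 theta=-0.2000
After 1 (propagate distance d=40): x=-6.0000 theta=-0.2000
After 2 (thin lens f=36): x=-6.0000 theta=-1/30 (≈-0.0333)
After 3 (propagate distance d=24): x=-6.8000 theta=-1/30 (≈-0.0333)
After 4 (thin lens f=-58): x=-6.8000 theta=-131/870 (≈-0.1506)
After 5 (propagate distance d=26 (to screen)): x=-4661/435 (≈-10.7149) theta=-131/870 (≈-0.1506)
Rounded to 4 decimal places: x = -10.7149

Answer: -10.7149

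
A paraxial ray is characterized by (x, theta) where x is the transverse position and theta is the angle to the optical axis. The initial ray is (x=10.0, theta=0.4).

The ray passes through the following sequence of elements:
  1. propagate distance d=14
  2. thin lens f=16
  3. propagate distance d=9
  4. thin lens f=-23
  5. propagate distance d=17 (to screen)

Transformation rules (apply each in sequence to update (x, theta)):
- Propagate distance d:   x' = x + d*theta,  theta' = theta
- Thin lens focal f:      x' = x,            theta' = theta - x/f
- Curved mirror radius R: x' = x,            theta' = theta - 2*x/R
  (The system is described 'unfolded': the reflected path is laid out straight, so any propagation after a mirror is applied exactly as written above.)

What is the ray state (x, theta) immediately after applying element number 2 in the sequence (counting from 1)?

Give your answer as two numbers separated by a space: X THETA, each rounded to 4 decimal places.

Initial: x=10.0000 theta=0.4000
After 1 (propagate distance d=14): x=15.6000 theta=0.4000
After 2 (thin lens f=16): x=15.6000 theta=-0.5750
Rounded to 4 decimal places: x = 15.6000, theta = -0.5750

Answer: 15.6000 -0.5750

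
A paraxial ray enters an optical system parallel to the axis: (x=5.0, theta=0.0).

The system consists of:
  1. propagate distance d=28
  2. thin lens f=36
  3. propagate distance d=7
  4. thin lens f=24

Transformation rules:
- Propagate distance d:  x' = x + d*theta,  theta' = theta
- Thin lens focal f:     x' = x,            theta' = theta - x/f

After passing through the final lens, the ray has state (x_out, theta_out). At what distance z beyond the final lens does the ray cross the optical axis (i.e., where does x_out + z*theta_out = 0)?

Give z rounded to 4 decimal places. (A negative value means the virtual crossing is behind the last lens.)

Initial: x=5.0000 theta=0.0000
After 1 (propagate distance d=28): x=5.0000 theta=0.0000
After 2 (thin lens f=36): x=5.0000 theta=-5/36 (≈-0.1389)
After 3 (propagate distance d=7): x=145/36 (≈4.0278) theta=-5/36 (≈-0.1389)
After 4 (thin lens f=24): x=145/36 (≈4.0278) theta=-265/864 (≈-0.3067)
z_focus = -x_out/theta_out = -(145/36)/(-265/864) = 696/53 ≈ 13.1321
Rounded to 4 decimal places: z = 13.1321

Answer: 13.1321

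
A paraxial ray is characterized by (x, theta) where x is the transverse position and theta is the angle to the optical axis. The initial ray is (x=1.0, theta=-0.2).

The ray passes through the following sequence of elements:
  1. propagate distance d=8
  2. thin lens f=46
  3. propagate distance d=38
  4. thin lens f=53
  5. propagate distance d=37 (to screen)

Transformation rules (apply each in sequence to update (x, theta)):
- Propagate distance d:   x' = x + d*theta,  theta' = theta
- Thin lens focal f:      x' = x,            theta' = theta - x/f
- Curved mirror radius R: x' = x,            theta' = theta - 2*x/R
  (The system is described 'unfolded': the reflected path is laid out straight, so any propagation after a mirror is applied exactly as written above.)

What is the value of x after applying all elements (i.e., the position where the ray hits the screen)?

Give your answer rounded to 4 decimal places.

Initial: x=1.0000 theta=-0.2000
After 1 (propagate distance d=8): x=-0.6000 theta=-0.2000
After 2 (thin lens f=46): x=-0.6000 theta=-43/230 (≈-0.1870)
After 3 (propagate distance d=38): x=-886/115 (≈-7.7043) theta=-43/230 (≈-0.1870)
After 4 (thin lens f=53): x=-886/115 (≈-7.7043) theta=-507/12190 (≈-0.0416)
After 5 (propagate distance d=37 (to screen)): x=-22535/2438 (≈-9.2432) theta=-507/12190 (≈-0.0416)
Rounded to 4 decimal places: x = -9.2432

Answer: -9.2432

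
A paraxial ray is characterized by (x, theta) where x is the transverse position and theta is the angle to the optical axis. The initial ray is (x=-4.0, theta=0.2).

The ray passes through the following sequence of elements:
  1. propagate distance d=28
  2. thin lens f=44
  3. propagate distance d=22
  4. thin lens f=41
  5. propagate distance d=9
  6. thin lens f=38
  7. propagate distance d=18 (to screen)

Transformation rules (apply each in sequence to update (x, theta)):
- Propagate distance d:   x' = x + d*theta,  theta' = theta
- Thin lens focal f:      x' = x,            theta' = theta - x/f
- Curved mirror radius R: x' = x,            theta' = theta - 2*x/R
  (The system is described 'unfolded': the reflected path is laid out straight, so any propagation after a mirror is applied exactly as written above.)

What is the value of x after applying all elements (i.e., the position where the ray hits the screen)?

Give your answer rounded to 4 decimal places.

Answer: 3.5737

Derivation:
Initial: x=-4.0000 theta=0.2000
After 1 (propagate distance d=28): x=1.6000 theta=0.2000
After 2 (thin lens f=44): x=1.6000 theta=9/55 (≈0.1636)
After 3 (propagate distance d=22): x=5.2000 theta=9/55 (≈0.1636)
After 4 (thin lens f=41): x=5.2000 theta=83/2255 (≈0.0368)
After 5 (propagate distance d=9): x=12473/2255 (≈5.5313) theta=83/2255 (≈0.0368)
After 6 (thin lens f=38): x=12473/2255 (≈5.5313) theta=-9319/85690 (≈-0.1088)
After 7 (propagate distance d=18 (to screen)): x=153116/42845 (≈3.5737) theta=-9319/85690 (≈-0.1088)
Rounded to 4 decimal places: x = 3.5737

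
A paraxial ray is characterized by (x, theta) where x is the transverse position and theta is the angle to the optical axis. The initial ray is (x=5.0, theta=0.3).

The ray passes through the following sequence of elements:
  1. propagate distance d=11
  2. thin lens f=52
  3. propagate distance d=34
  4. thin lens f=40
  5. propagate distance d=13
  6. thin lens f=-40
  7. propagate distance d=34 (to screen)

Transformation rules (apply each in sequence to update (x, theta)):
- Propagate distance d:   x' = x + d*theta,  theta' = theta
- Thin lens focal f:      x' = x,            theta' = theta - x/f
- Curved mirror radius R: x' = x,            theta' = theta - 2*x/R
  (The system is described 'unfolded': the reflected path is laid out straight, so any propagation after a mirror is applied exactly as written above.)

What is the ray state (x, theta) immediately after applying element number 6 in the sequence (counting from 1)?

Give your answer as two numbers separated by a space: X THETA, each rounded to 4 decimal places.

Initial: x=5.0000 theta=0.3000
After 1 (propagate distance d=11): x=8.3000 theta=0.3000
After 2 (thin lens f=52): x=8.3000 theta=73/520 (≈0.1404)
After 3 (propagate distance d=34): x=3399/260 (≈13.0731) theta=73/520 (≈0.1404)
After 4 (thin lens f=40): x=3399/260 (≈13.0731) theta=-1939/10400 (≈-0.1864)
After 5 (propagate distance d=13): x=110753/10400 (≈10.6493) theta=-1939/10400 (≈-0.1864)
After 6 (thin lens f=-40): x=110753/10400 (≈10.6493) theta=33193/416000 (≈0.0798)
Rounded to 4 decimal places: x = 10.6493, theta = 0.0798

Answer: 10.6493 0.0798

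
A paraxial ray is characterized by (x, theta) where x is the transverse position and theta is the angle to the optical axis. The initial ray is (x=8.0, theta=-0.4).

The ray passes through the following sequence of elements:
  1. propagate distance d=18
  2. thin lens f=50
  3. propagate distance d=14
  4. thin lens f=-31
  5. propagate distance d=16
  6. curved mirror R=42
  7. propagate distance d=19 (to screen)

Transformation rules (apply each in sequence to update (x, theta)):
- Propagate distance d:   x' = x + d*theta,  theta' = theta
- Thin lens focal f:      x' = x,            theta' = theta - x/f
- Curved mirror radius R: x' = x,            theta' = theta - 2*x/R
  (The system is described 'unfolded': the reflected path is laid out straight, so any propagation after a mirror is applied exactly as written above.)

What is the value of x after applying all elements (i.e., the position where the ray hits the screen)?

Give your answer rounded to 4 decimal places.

Answer: -12.3426

Derivation:
Initial: x=8.0000 theta=-0.4000
After 1 (propagate distance d=18): x=0.8000 theta=-0.4000
After 2 (thin lens f=50): x=0.8000 theta=-0.4160
After 3 (propagate distance d=14): x=-5.0240 theta=-0.4160
After 4 (thin lens f=-31): x=-5.0240 theta=-448/775 (≈-0.5781)
After 5 (propagate distance d=16): x=-55308/3875 (≈-14.2730) theta=-448/775 (≈-0.5781)
After 6 (curved mirror R=42): x=-55308/3875 (≈-14.2730) theta=2756/27125 (≈0.1016)
After 7 (propagate distance d=19 (to screen)): x=-334792/27125 (≈-12.3426) theta=2756/27125 (≈0.1016)
Rounded to 4 decimal places: x = -12.3426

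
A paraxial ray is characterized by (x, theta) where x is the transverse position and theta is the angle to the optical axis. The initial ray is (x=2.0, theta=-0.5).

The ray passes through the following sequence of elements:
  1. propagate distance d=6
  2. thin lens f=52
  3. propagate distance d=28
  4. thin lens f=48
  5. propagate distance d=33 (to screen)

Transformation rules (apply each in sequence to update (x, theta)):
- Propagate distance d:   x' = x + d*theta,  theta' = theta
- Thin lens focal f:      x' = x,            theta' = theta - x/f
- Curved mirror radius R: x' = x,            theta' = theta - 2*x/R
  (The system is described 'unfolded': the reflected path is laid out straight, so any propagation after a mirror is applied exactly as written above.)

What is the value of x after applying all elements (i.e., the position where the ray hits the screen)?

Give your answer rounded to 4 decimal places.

Initial: x=2.0000 theta=-0.5000
After 1 (propagate distance d=6): x=-1.0000 theta=-0.5000
After 2 (thin lens f=52): x=-1.0000 theta=-25/52 (≈-0.4808)
After 3 (propagate distance d=28): x=-188/13 (≈-14.4615) theta=-25/52 (≈-0.4808)
After 4 (thin lens f=48): x=-188/13 (≈-14.4615) theta=-7/39 (≈-0.1795)
After 5 (propagate distance d=33 (to screen)): x=-265/13 (≈-20.3846) theta=-7/39 (≈-0.1795)
Rounded to 4 decimal places: x = -20.3846

Answer: -20.3846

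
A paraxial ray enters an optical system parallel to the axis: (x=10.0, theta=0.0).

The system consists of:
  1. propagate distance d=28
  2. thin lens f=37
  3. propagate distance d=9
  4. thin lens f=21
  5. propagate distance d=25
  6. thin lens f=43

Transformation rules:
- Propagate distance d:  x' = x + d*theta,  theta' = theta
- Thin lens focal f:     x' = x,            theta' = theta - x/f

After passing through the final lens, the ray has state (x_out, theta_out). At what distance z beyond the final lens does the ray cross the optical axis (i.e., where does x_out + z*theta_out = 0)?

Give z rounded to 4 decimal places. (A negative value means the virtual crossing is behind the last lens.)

Answer: -18.6333

Derivation:
Initial: x=10.0000 theta=0.0000
After 1 (propagate distance d=28): x=10.0000 theta=0.0000
After 2 (thin lens f=37): x=10.0000 theta=-10/37 (≈-0.2703)
After 3 (propagate distance d=9): x=280/37 (≈7.5676) theta=-10/37 (≈-0.2703)
After 4 (thin lens f=21): x=280/37 (≈7.5676) theta=-70/111 (≈-0.6306)
After 5 (propagate distance d=25): x=-910/111 (≈-8.1982) theta=-70/111 (≈-0.6306)
After 6 (thin lens f=43): x=-910/111 (≈-8.1982) theta=-700/1591 (≈-0.4400)
z_focus = -x_out/theta_out = -(-910/111)/(-700/1591) = -559/30 ≈ -18.6333
Rounded to 4 decimal places: z = -18.6333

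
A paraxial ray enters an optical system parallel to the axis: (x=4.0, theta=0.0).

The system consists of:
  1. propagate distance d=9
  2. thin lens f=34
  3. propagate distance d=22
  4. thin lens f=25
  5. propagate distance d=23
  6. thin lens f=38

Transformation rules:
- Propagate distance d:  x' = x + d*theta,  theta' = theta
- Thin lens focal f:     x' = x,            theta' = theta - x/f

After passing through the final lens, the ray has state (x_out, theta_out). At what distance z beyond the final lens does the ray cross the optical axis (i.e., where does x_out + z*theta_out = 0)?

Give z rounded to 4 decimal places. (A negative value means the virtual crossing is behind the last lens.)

Answer: -24.4889

Derivation:
Initial: x=4.0000 theta=0.0000
After 1 (propagate distance d=9): x=4.0000 theta=0.0000
After 2 (thin lens f=34): x=4.0000 theta=-2/17 (≈-0.1176)
After 3 (propagate distance d=22): x=24/17 (≈1.4118) theta=-2/17 (≈-0.1176)
After 4 (thin lens f=25): x=24/17 (≈1.4118) theta=-74/425 (≈-0.1741)
After 5 (propagate distance d=23): x=-1102/425 (≈-2.5929) theta=-74/425 (≈-0.1741)
After 6 (thin lens f=38): x=-1102/425 (≈-2.5929) theta=-9/85 (≈-0.1059)
z_focus = -x_out/theta_out = -(-1102/425)/(-9/85) = -1102/45 ≈ -24.4889
Rounded to 4 decimal places: z = -24.4889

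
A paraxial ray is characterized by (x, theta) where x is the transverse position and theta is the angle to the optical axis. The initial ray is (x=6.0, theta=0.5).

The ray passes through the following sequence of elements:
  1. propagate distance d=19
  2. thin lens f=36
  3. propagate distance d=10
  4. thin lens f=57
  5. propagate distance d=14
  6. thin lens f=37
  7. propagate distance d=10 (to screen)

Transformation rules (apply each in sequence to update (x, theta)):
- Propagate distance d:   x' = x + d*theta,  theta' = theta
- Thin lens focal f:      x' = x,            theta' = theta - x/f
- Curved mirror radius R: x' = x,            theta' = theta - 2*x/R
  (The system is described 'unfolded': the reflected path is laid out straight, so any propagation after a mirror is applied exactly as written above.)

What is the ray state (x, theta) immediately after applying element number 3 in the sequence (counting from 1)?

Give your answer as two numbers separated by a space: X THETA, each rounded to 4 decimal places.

Answer: 16.1944 0.0694

Derivation:
Initial: x=6.0000 theta=0.5000
After 1 (propagate distance d=19): x=15.5000 theta=0.5000
After 2 (thin lens f=36): x=15.5000 theta=5/72 (≈0.0694)
After 3 (propagate distance d=10): x=583/36 (≈16.1944) theta=5/72 (≈0.0694)
Rounded to 4 decimal places: x = 16.1944, theta = 0.0694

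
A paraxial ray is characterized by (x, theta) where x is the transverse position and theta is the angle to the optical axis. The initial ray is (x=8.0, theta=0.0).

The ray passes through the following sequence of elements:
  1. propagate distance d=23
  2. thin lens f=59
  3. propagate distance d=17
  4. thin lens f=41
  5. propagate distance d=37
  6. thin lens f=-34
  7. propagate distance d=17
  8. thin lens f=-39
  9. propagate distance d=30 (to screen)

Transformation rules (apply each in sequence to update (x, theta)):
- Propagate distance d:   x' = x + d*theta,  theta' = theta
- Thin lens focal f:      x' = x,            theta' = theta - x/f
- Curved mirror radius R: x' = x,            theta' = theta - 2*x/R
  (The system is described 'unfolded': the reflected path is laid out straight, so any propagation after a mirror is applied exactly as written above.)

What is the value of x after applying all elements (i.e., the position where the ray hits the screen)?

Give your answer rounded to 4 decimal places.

Answer: -32.2669

Derivation:
Initial: x=8.0000 theta=0.0000
After 1 (propagate distance d=23): x=8.0000 theta=0.0000
After 2 (thin lens f=59): x=8.0000 theta=-8/59 (≈-0.1356)
After 3 (propagate distance d=17): x=336/59 (≈5.6949) theta=-8/59 (≈-0.1356)
After 4 (thin lens f=41): x=336/59 (≈5.6949) theta=-664/2419 (≈-0.2745)
After 5 (propagate distance d=37): x=-10792/2419 (≈-4.4613) theta=-664/2419 (≈-0.2745)
After 6 (thin lens f=-34): x=-10792/2419 (≈-4.4613) theta=-16684/41123 (≈-0.4057)
After 7 (propagate distance d=17): x=-27476/2419 (≈-11.3584) theta=-16684/41123 (≈-0.4057)
After 8 (thin lens f=-39): x=-27476/2419 (≈-11.3584) theta=-1117768/1603797 (≈-0.6970)
After 9 (propagate distance d=30 (to screen)): x=-17249876/534599 (≈-32.2669) theta=-1117768/1603797 (≈-0.6970)
Rounded to 4 decimal places: x = -32.2669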